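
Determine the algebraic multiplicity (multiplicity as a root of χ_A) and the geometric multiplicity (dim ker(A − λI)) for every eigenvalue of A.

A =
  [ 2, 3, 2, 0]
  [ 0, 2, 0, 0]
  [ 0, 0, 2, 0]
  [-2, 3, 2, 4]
λ = 2: alg = 3, geom = 2; λ = 4: alg = 1, geom = 1

Step 1 — factor the characteristic polynomial to read off the algebraic multiplicities:
  χ_A(x) = (x - 4)*(x - 2)^3

Step 2 — compute geometric multiplicities via the rank-nullity identity g(λ) = n − rank(A − λI):
  rank(A − (2)·I) = 2, so dim ker(A − (2)·I) = n − 2 = 2
  rank(A − (4)·I) = 3, so dim ker(A − (4)·I) = n − 3 = 1

Summary:
  λ = 2: algebraic multiplicity = 3, geometric multiplicity = 2
  λ = 4: algebraic multiplicity = 1, geometric multiplicity = 1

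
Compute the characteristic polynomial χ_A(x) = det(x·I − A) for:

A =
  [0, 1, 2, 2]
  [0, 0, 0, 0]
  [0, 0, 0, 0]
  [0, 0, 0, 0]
x^4

Expanding det(x·I − A) (e.g. by cofactor expansion or by noting that A is similar to its Jordan form J, which has the same characteristic polynomial as A) gives
  χ_A(x) = x^4
which factors as x^4. The eigenvalues (with algebraic multiplicities) are λ = 0 with multiplicity 4.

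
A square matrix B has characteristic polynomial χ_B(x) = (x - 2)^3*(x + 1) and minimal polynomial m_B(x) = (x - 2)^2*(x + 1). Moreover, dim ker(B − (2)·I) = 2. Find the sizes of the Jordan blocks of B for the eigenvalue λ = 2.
Block sizes for λ = 2: [2, 1]

Step 1 — from the characteristic polynomial, algebraic multiplicity of λ = 2 is 3. From dim ker(B − (2)·I) = 2, there are exactly 2 Jordan blocks for λ = 2.
Step 2 — from the minimal polynomial, the factor (x − 2)^2 tells us the largest block for λ = 2 has size 2.
Step 3 — with total size 3, 2 blocks, and largest block 2, the block sizes (in nonincreasing order) are [2, 1].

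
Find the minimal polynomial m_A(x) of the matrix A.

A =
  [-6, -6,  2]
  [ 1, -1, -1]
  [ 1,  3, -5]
x^2 + 8*x + 16

The characteristic polynomial is χ_A(x) = (x + 4)^3, so the eigenvalues are known. The minimal polynomial is
  m_A(x) = Π_λ (x − λ)^{k_λ}
where k_λ is the size of the *largest* Jordan block for λ (equivalently, the smallest k with (A − λI)^k v = 0 for every generalised eigenvector v of λ).

  λ = -4: largest Jordan block has size 2, contributing (x + 4)^2

So m_A(x) = (x + 4)^2 = x^2 + 8*x + 16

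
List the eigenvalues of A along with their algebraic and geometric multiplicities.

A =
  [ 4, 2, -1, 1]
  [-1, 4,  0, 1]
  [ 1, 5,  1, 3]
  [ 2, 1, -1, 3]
λ = 3: alg = 4, geom = 2

Step 1 — factor the characteristic polynomial to read off the algebraic multiplicities:
  χ_A(x) = (x - 3)^4

Step 2 — compute geometric multiplicities via the rank-nullity identity g(λ) = n − rank(A − λI):
  rank(A − (3)·I) = 2, so dim ker(A − (3)·I) = n − 2 = 2

Summary:
  λ = 3: algebraic multiplicity = 4, geometric multiplicity = 2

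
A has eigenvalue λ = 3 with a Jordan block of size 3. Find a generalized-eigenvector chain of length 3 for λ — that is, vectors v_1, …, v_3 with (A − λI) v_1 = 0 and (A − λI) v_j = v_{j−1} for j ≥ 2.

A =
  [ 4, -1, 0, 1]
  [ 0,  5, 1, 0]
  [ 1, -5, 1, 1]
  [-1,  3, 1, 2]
A Jordan chain for λ = 3 of length 3:
v_1 = (0, 1, -2, 1)ᵀ
v_2 = (1, 0, 1, -1)ᵀ
v_3 = (1, 0, 0, 0)ᵀ

Let N = A − (3)·I. We want v_3 with N^3 v_3 = 0 but N^2 v_3 ≠ 0; then v_{j-1} := N · v_j for j = 3, …, 2.

Pick v_3 = (1, 0, 0, 0)ᵀ.
Then v_2 = N · v_3 = (1, 0, 1, -1)ᵀ.
Then v_1 = N · v_2 = (0, 1, -2, 1)ᵀ.

Sanity check: (A − (3)·I) v_1 = (0, 0, 0, 0)ᵀ = 0. ✓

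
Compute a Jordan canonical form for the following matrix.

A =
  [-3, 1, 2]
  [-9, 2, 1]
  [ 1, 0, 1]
J_3(0)

The characteristic polynomial is
  det(x·I − A) = x^3

Eigenvalues and multiplicities (the geometric multiplicity of λ is n − rank(A − λI), which equals the number of Jordan blocks for λ):
  λ = 0: algebraic multiplicity = 3, geometric multiplicity = 1

Determining the block sizes for each eigenvalue:
  λ = 0: one block (gm = 1), so the single block has size am = 3 → block sizes [3]

Assembling the blocks gives a Jordan form
J =
  [0, 1, 0]
  [0, 0, 1]
  [0, 0, 0]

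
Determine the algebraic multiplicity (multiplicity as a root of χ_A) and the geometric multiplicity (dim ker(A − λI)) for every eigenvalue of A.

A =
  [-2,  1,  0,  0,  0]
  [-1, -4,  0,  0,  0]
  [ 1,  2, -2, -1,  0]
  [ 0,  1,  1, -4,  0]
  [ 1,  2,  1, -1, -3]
λ = -3: alg = 5, geom = 3

Step 1 — factor the characteristic polynomial to read off the algebraic multiplicities:
  χ_A(x) = (x + 3)^5

Step 2 — compute geometric multiplicities via the rank-nullity identity g(λ) = n − rank(A − λI):
  rank(A − (-3)·I) = 2, so dim ker(A − (-3)·I) = n − 2 = 3

Summary:
  λ = -3: algebraic multiplicity = 5, geometric multiplicity = 3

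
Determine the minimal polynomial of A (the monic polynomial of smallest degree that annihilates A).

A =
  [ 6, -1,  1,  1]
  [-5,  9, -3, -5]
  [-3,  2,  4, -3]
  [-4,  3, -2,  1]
x^3 - 15*x^2 + 75*x - 125

The characteristic polynomial is χ_A(x) = (x - 5)^4, so the eigenvalues are known. The minimal polynomial is
  m_A(x) = Π_λ (x − λ)^{k_λ}
where k_λ is the size of the *largest* Jordan block for λ (equivalently, the smallest k with (A − λI)^k v = 0 for every generalised eigenvector v of λ).

  λ = 5: largest Jordan block has size 3, contributing (x − 5)^3

So m_A(x) = (x - 5)^3 = x^3 - 15*x^2 + 75*x - 125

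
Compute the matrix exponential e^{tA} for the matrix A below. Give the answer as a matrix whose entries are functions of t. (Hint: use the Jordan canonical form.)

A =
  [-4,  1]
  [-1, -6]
e^{tA} =
  [t*exp(-5*t) + exp(-5*t), t*exp(-5*t)]
  [-t*exp(-5*t), -t*exp(-5*t) + exp(-5*t)]

Strategy: write A = P · J · P⁻¹ where J is a Jordan canonical form, so e^{tA} = P · e^{tJ} · P⁻¹, and e^{tJ} can be computed block-by-block.

A has Jordan form
J =
  [-5,  1]
  [ 0, -5]
(up to reordering of blocks).

Per-block formulas:
  For a 2×2 Jordan block J_2(-5): exp(t · J_2(-5)) = e^(-5t)·(I + t·N), where N is the 2×2 nilpotent shift.

After assembling e^{tJ} and conjugating by P, we get:

e^{tA} =
  [t*exp(-5*t) + exp(-5*t), t*exp(-5*t)]
  [-t*exp(-5*t), -t*exp(-5*t) + exp(-5*t)]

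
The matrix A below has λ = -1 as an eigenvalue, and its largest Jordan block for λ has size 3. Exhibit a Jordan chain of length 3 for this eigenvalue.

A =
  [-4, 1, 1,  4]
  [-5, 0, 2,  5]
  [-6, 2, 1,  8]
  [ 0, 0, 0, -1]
A Jordan chain for λ = -1 of length 3:
v_1 = (-2, -2, -4, 0)ᵀ
v_2 = (-3, -5, -6, 0)ᵀ
v_3 = (1, 0, 0, 0)ᵀ

Let N = A − (-1)·I. We want v_3 with N^3 v_3 = 0 but N^2 v_3 ≠ 0; then v_{j-1} := N · v_j for j = 3, …, 2.

Pick v_3 = (1, 0, 0, 0)ᵀ.
Then v_2 = N · v_3 = (-3, -5, -6, 0)ᵀ.
Then v_1 = N · v_2 = (-2, -2, -4, 0)ᵀ.

Sanity check: (A − (-1)·I) v_1 = (0, 0, 0, 0)ᵀ = 0. ✓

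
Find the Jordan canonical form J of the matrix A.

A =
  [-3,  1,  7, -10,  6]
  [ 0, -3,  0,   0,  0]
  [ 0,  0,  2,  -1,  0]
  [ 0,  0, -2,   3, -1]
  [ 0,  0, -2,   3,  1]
J_2(-3) ⊕ J_3(2)

The characteristic polynomial is
  det(x·I − A) = x^5 - 15*x^3 + 10*x^2 + 60*x - 72 = (x - 2)^3*(x + 3)^2

Eigenvalues and multiplicities (the geometric multiplicity of λ is n − rank(A − λI), which equals the number of Jordan blocks for λ):
  λ = -3: algebraic multiplicity = 2, geometric multiplicity = 1
  λ = 2: algebraic multiplicity = 3, geometric multiplicity = 1

Determining the block sizes for each eigenvalue:
  λ = -3: one block (gm = 1), so the single block has size am = 2 → block sizes [2]
  λ = 2: one block (gm = 1), so the single block has size am = 3 → block sizes [3]

Assembling the blocks gives a Jordan form
J =
  [-3,  1, 0, 0, 0]
  [ 0, -3, 0, 0, 0]
  [ 0,  0, 2, 1, 0]
  [ 0,  0, 0, 2, 1]
  [ 0,  0, 0, 0, 2]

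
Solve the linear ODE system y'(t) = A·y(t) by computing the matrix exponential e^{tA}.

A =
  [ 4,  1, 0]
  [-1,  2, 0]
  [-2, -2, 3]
e^{tA} =
  [t*exp(3*t) + exp(3*t), t*exp(3*t), 0]
  [-t*exp(3*t), -t*exp(3*t) + exp(3*t), 0]
  [-2*t*exp(3*t), -2*t*exp(3*t), exp(3*t)]

Strategy: write A = P · J · P⁻¹ where J is a Jordan canonical form, so e^{tA} = P · e^{tJ} · P⁻¹, and e^{tJ} can be computed block-by-block.

A has Jordan form
J =
  [3, 1, 0]
  [0, 3, 0]
  [0, 0, 3]
(up to reordering of blocks).

Per-block formulas:
  For a 1×1 block at λ = 3: exp(t · [3]) = [e^(3t)].
  For a 2×2 Jordan block J_2(3): exp(t · J_2(3)) = e^(3t)·(I + t·N), where N is the 2×2 nilpotent shift.

After assembling e^{tJ} and conjugating by P, we get:

e^{tA} =
  [t*exp(3*t) + exp(3*t), t*exp(3*t), 0]
  [-t*exp(3*t), -t*exp(3*t) + exp(3*t), 0]
  [-2*t*exp(3*t), -2*t*exp(3*t), exp(3*t)]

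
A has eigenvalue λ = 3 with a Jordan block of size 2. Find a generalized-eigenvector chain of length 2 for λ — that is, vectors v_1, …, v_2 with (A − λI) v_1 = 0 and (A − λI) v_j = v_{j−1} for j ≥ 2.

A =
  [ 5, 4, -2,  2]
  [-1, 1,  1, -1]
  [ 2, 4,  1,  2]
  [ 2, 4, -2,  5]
A Jordan chain for λ = 3 of length 2:
v_1 = (2, -1, 2, 2)ᵀ
v_2 = (1, 0, 0, 0)ᵀ

Let N = A − (3)·I. We want v_2 with N^2 v_2 = 0 but N^1 v_2 ≠ 0; then v_{j-1} := N · v_j for j = 2, …, 2.

Pick v_2 = (1, 0, 0, 0)ᵀ.
Then v_1 = N · v_2 = (2, -1, 2, 2)ᵀ.

Sanity check: (A − (3)·I) v_1 = (0, 0, 0, 0)ᵀ = 0. ✓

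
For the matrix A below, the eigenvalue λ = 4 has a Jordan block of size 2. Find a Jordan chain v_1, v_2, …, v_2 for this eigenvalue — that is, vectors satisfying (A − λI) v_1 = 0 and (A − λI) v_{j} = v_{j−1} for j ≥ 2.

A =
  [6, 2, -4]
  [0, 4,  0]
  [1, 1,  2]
A Jordan chain for λ = 4 of length 2:
v_1 = (2, 0, 1)ᵀ
v_2 = (1, 0, 0)ᵀ

Let N = A − (4)·I. We want v_2 with N^2 v_2 = 0 but N^1 v_2 ≠ 0; then v_{j-1} := N · v_j for j = 2, …, 2.

Pick v_2 = (1, 0, 0)ᵀ.
Then v_1 = N · v_2 = (2, 0, 1)ᵀ.

Sanity check: (A − (4)·I) v_1 = (0, 0, 0)ᵀ = 0. ✓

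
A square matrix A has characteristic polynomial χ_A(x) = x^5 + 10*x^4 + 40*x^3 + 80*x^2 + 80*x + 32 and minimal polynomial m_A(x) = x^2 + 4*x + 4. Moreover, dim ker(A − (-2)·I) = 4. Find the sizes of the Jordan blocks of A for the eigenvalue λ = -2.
Block sizes for λ = -2: [2, 1, 1, 1]

Step 1 — from the characteristic polynomial, algebraic multiplicity of λ = -2 is 5. From dim ker(A − (-2)·I) = 4, there are exactly 4 Jordan blocks for λ = -2.
Step 2 — from the minimal polynomial, the factor (x + 2)^2 tells us the largest block for λ = -2 has size 2.
Step 3 — with total size 5, 4 blocks, and largest block 2, the block sizes (in nonincreasing order) are [2, 1, 1, 1].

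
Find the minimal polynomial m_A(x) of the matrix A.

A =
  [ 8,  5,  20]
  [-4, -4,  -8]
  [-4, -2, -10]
x^2 + 4*x + 4

The characteristic polynomial is χ_A(x) = (x + 2)^3, so the eigenvalues are known. The minimal polynomial is
  m_A(x) = Π_λ (x − λ)^{k_λ}
where k_λ is the size of the *largest* Jordan block for λ (equivalently, the smallest k with (A − λI)^k v = 0 for every generalised eigenvector v of λ).

  λ = -2: largest Jordan block has size 2, contributing (x + 2)^2

So m_A(x) = (x + 2)^2 = x^2 + 4*x + 4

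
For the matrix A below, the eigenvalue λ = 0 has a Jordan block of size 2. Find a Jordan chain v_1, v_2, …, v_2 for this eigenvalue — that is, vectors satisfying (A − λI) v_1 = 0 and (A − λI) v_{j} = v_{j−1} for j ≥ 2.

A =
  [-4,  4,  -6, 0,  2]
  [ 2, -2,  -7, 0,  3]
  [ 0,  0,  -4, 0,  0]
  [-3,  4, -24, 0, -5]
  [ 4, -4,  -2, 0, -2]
A Jordan chain for λ = 0 of length 2:
v_1 = (0, 0, 0, 1, 0)ᵀ
v_2 = (1, 1, 0, 0, 0)ᵀ

Let N = A − (0)·I. We want v_2 with N^2 v_2 = 0 but N^1 v_2 ≠ 0; then v_{j-1} := N · v_j for j = 2, …, 2.

Pick v_2 = (1, 1, 0, 0, 0)ᵀ.
Then v_1 = N · v_2 = (0, 0, 0, 1, 0)ᵀ.

Sanity check: (A − (0)·I) v_1 = (0, 0, 0, 0, 0)ᵀ = 0. ✓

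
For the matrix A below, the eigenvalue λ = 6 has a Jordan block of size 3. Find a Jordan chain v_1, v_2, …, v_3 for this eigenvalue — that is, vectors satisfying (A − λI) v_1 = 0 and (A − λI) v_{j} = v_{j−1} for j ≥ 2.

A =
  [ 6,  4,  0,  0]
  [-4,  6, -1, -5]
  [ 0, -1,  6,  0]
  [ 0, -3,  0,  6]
A Jordan chain for λ = 6 of length 3:
v_1 = (-16, 0, 4, 12)ᵀ
v_2 = (0, -4, 0, 0)ᵀ
v_3 = (1, 0, 0, 0)ᵀ

Let N = A − (6)·I. We want v_3 with N^3 v_3 = 0 but N^2 v_3 ≠ 0; then v_{j-1} := N · v_j for j = 3, …, 2.

Pick v_3 = (1, 0, 0, 0)ᵀ.
Then v_2 = N · v_3 = (0, -4, 0, 0)ᵀ.
Then v_1 = N · v_2 = (-16, 0, 4, 12)ᵀ.

Sanity check: (A − (6)·I) v_1 = (0, 0, 0, 0)ᵀ = 0. ✓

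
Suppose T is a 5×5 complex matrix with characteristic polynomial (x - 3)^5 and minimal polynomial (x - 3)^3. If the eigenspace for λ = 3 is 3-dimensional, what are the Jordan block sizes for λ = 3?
Block sizes for λ = 3: [3, 1, 1]

Step 1 — from the characteristic polynomial, algebraic multiplicity of λ = 3 is 5. From dim ker(T − (3)·I) = 3, there are exactly 3 Jordan blocks for λ = 3.
Step 2 — from the minimal polynomial, the factor (x − 3)^3 tells us the largest block for λ = 3 has size 3.
Step 3 — with total size 5, 3 blocks, and largest block 3, the block sizes (in nonincreasing order) are [3, 1, 1].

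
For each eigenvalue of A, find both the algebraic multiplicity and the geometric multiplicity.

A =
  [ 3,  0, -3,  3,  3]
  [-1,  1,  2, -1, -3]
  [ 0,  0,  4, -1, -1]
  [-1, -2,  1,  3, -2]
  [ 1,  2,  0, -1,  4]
λ = 3: alg = 5, geom = 3

Step 1 — factor the characteristic polynomial to read off the algebraic multiplicities:
  χ_A(x) = (x - 3)^5

Step 2 — compute geometric multiplicities via the rank-nullity identity g(λ) = n − rank(A − λI):
  rank(A − (3)·I) = 2, so dim ker(A − (3)·I) = n − 2 = 3

Summary:
  λ = 3: algebraic multiplicity = 5, geometric multiplicity = 3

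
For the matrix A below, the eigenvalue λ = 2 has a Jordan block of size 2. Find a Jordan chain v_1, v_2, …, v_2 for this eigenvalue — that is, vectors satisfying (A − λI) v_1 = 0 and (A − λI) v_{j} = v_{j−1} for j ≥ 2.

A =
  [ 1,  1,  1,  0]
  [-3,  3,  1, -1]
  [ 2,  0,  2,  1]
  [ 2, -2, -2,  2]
A Jordan chain for λ = 2 of length 2:
v_1 = (-1, -3, 2, 2)ᵀ
v_2 = (1, 0, 0, 0)ᵀ

Let N = A − (2)·I. We want v_2 with N^2 v_2 = 0 but N^1 v_2 ≠ 0; then v_{j-1} := N · v_j for j = 2, …, 2.

Pick v_2 = (1, 0, 0, 0)ᵀ.
Then v_1 = N · v_2 = (-1, -3, 2, 2)ᵀ.

Sanity check: (A − (2)·I) v_1 = (0, 0, 0, 0)ᵀ = 0. ✓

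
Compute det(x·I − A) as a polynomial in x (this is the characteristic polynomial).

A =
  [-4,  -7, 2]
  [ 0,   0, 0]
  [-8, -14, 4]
x^3

Expanding det(x·I − A) (e.g. by cofactor expansion or by noting that A is similar to its Jordan form J, which has the same characteristic polynomial as A) gives
  χ_A(x) = x^3
which factors as x^3. The eigenvalues (with algebraic multiplicities) are λ = 0 with multiplicity 3.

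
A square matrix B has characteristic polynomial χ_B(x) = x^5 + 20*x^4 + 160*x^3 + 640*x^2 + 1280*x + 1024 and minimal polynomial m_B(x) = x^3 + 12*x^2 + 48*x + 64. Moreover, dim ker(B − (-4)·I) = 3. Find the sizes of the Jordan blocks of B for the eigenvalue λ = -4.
Block sizes for λ = -4: [3, 1, 1]

Step 1 — from the characteristic polynomial, algebraic multiplicity of λ = -4 is 5. From dim ker(B − (-4)·I) = 3, there are exactly 3 Jordan blocks for λ = -4.
Step 2 — from the minimal polynomial, the factor (x + 4)^3 tells us the largest block for λ = -4 has size 3.
Step 3 — with total size 5, 3 blocks, and largest block 3, the block sizes (in nonincreasing order) are [3, 1, 1].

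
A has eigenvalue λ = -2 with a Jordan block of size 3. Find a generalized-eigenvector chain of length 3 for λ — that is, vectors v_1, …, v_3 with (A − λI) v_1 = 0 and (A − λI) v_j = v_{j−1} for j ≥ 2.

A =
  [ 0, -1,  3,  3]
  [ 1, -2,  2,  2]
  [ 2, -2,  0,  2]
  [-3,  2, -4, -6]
A Jordan chain for λ = -2 of length 3:
v_1 = (-2, -1, -2, 3)ᵀ
v_2 = (-1, 0, -2, 2)ᵀ
v_3 = (0, 1, 0, 0)ᵀ

Let N = A − (-2)·I. We want v_3 with N^3 v_3 = 0 but N^2 v_3 ≠ 0; then v_{j-1} := N · v_j for j = 3, …, 2.

Pick v_3 = (0, 1, 0, 0)ᵀ.
Then v_2 = N · v_3 = (-1, 0, -2, 2)ᵀ.
Then v_1 = N · v_2 = (-2, -1, -2, 3)ᵀ.

Sanity check: (A − (-2)·I) v_1 = (0, 0, 0, 0)ᵀ = 0. ✓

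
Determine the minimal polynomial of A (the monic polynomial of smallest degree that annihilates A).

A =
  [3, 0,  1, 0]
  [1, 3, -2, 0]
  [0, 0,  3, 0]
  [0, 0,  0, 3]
x^3 - 9*x^2 + 27*x - 27

The characteristic polynomial is χ_A(x) = (x - 3)^4, so the eigenvalues are known. The minimal polynomial is
  m_A(x) = Π_λ (x − λ)^{k_λ}
where k_λ is the size of the *largest* Jordan block for λ (equivalently, the smallest k with (A − λI)^k v = 0 for every generalised eigenvector v of λ).

  λ = 3: largest Jordan block has size 3, contributing (x − 3)^3

So m_A(x) = (x - 3)^3 = x^3 - 9*x^2 + 27*x - 27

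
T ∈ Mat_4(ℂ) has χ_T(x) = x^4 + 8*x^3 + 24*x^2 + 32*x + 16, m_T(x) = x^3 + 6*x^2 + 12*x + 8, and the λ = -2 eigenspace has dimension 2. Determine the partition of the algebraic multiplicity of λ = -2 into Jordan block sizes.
Block sizes for λ = -2: [3, 1]

Step 1 — from the characteristic polynomial, algebraic multiplicity of λ = -2 is 4. From dim ker(T − (-2)·I) = 2, there are exactly 2 Jordan blocks for λ = -2.
Step 2 — from the minimal polynomial, the factor (x + 2)^3 tells us the largest block for λ = -2 has size 3.
Step 3 — with total size 4, 2 blocks, and largest block 3, the block sizes (in nonincreasing order) are [3, 1].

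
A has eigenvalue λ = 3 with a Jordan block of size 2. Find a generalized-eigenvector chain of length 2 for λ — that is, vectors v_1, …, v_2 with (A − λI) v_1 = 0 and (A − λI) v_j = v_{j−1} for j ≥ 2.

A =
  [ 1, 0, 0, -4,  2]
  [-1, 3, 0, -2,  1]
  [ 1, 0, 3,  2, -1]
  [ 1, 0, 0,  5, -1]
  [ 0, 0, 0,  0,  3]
A Jordan chain for λ = 3 of length 2:
v_1 = (-2, -1, 1, 1, 0)ᵀ
v_2 = (1, 0, 0, 0, 0)ᵀ

Let N = A − (3)·I. We want v_2 with N^2 v_2 = 0 but N^1 v_2 ≠ 0; then v_{j-1} := N · v_j for j = 2, …, 2.

Pick v_2 = (1, 0, 0, 0, 0)ᵀ.
Then v_1 = N · v_2 = (-2, -1, 1, 1, 0)ᵀ.

Sanity check: (A − (3)·I) v_1 = (0, 0, 0, 0, 0)ᵀ = 0. ✓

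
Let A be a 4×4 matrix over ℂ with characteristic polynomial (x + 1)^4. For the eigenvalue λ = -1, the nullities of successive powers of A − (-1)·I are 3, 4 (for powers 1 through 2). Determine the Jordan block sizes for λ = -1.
Block sizes for λ = -1: [2, 1, 1]

From the dimensions of kernels of powers, the number of Jordan blocks of size at least j is d_j − d_{j−1} where d_j = dim ker(N^j) (with d_0 = 0). Computing the differences gives [3, 1].
The number of blocks of size exactly k is (#blocks of size ≥ k) − (#blocks of size ≥ k + 1), so the partition is: 2 block(s) of size 1, 1 block(s) of size 2.
In nonincreasing order the block sizes are [2, 1, 1].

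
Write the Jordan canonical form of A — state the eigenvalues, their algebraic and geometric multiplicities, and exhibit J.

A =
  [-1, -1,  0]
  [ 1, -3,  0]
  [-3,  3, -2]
J_2(-2) ⊕ J_1(-2)

The characteristic polynomial is
  det(x·I − A) = x^3 + 6*x^2 + 12*x + 8 = (x + 2)^3

Eigenvalues and multiplicities (the geometric multiplicity of λ is n − rank(A − λI), which equals the number of Jordan blocks for λ):
  λ = -2: algebraic multiplicity = 3, geometric multiplicity = 2

Determining the block sizes for each eigenvalue:
  λ = -2: 2 blocks summing to 3 forces exactly one block of size 2 and the rest size 1 → block sizes [2, 1]

Assembling the blocks gives a Jordan form
J =
  [-2,  1,  0]
  [ 0, -2,  0]
  [ 0,  0, -2]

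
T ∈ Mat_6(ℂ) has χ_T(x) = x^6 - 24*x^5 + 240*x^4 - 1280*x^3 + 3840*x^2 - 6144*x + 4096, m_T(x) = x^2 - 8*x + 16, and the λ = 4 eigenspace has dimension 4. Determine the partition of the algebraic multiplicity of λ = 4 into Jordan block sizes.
Block sizes for λ = 4: [2, 2, 1, 1]

Step 1 — from the characteristic polynomial, algebraic multiplicity of λ = 4 is 6. From dim ker(T − (4)·I) = 4, there are exactly 4 Jordan blocks for λ = 4.
Step 2 — from the minimal polynomial, the factor (x − 4)^2 tells us the largest block for λ = 4 has size 2.
Step 3 — with total size 6, 4 blocks, and largest block 2, the block sizes (in nonincreasing order) are [2, 2, 1, 1].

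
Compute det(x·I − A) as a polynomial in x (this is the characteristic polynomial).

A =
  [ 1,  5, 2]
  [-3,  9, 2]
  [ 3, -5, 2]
x^3 - 12*x^2 + 48*x - 64

Expanding det(x·I − A) (e.g. by cofactor expansion or by noting that A is similar to its Jordan form J, which has the same characteristic polynomial as A) gives
  χ_A(x) = x^3 - 12*x^2 + 48*x - 64
which factors as (x - 4)^3. The eigenvalues (with algebraic multiplicities) are λ = 4 with multiplicity 3.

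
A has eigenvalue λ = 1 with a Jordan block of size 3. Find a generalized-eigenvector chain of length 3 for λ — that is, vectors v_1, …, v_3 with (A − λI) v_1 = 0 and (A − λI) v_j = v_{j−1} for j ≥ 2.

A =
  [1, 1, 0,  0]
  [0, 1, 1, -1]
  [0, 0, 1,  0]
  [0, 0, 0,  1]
A Jordan chain for λ = 1 of length 3:
v_1 = (1, 0, 0, 0)ᵀ
v_2 = (0, 1, 0, 0)ᵀ
v_3 = (0, 0, 1, 0)ᵀ

Let N = A − (1)·I. We want v_3 with N^3 v_3 = 0 but N^2 v_3 ≠ 0; then v_{j-1} := N · v_j for j = 3, …, 2.

Pick v_3 = (0, 0, 1, 0)ᵀ.
Then v_2 = N · v_3 = (0, 1, 0, 0)ᵀ.
Then v_1 = N · v_2 = (1, 0, 0, 0)ᵀ.

Sanity check: (A − (1)·I) v_1 = (0, 0, 0, 0)ᵀ = 0. ✓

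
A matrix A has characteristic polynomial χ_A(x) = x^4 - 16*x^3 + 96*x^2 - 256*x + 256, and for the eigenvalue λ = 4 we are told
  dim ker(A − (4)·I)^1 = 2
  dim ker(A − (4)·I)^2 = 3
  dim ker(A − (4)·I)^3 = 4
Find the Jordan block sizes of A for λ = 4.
Block sizes for λ = 4: [3, 1]

From the dimensions of kernels of powers, the number of Jordan blocks of size at least j is d_j − d_{j−1} where d_j = dim ker(N^j) (with d_0 = 0). Computing the differences gives [2, 1, 1].
The number of blocks of size exactly k is (#blocks of size ≥ k) − (#blocks of size ≥ k + 1), so the partition is: 1 block(s) of size 1, 1 block(s) of size 3.
In nonincreasing order the block sizes are [3, 1].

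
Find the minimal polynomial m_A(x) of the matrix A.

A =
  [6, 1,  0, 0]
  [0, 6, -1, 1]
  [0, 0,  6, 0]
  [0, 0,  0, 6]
x^3 - 18*x^2 + 108*x - 216

The characteristic polynomial is χ_A(x) = (x - 6)^4, so the eigenvalues are known. The minimal polynomial is
  m_A(x) = Π_λ (x − λ)^{k_λ}
where k_λ is the size of the *largest* Jordan block for λ (equivalently, the smallest k with (A − λI)^k v = 0 for every generalised eigenvector v of λ).

  λ = 6: largest Jordan block has size 3, contributing (x − 6)^3

So m_A(x) = (x - 6)^3 = x^3 - 18*x^2 + 108*x - 216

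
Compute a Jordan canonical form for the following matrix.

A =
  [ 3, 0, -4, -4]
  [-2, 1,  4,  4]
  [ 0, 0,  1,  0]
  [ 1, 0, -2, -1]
J_2(1) ⊕ J_1(1) ⊕ J_1(1)

The characteristic polynomial is
  det(x·I − A) = x^4 - 4*x^3 + 6*x^2 - 4*x + 1 = (x - 1)^4

Eigenvalues and multiplicities (the geometric multiplicity of λ is n − rank(A − λI), which equals the number of Jordan blocks for λ):
  λ = 1: algebraic multiplicity = 4, geometric multiplicity = 3

Determining the block sizes for each eigenvalue:
  λ = 1: 3 blocks summing to 4 forces exactly one block of size 2 and the rest size 1 → block sizes [2, 1, 1]

Assembling the blocks gives a Jordan form
J =
  [1, 1, 0, 0]
  [0, 1, 0, 0]
  [0, 0, 1, 0]
  [0, 0, 0, 1]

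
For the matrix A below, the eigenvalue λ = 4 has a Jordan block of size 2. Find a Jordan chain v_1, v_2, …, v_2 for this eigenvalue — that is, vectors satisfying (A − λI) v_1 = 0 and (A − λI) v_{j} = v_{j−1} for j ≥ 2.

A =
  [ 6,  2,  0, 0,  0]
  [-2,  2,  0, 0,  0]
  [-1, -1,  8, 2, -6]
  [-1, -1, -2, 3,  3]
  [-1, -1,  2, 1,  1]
A Jordan chain for λ = 4 of length 2:
v_1 = (2, -2, -1, -1, -1)ᵀ
v_2 = (1, 0, 0, 0, 0)ᵀ

Let N = A − (4)·I. We want v_2 with N^2 v_2 = 0 but N^1 v_2 ≠ 0; then v_{j-1} := N · v_j for j = 2, …, 2.

Pick v_2 = (1, 0, 0, 0, 0)ᵀ.
Then v_1 = N · v_2 = (2, -2, -1, -1, -1)ᵀ.

Sanity check: (A − (4)·I) v_1 = (0, 0, 0, 0, 0)ᵀ = 0. ✓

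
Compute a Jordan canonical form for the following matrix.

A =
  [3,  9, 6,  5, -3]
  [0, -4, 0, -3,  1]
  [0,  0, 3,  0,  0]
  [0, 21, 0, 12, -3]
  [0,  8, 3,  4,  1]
J_3(3) ⊕ J_1(3) ⊕ J_1(3)

The characteristic polynomial is
  det(x·I − A) = x^5 - 15*x^4 + 90*x^3 - 270*x^2 + 405*x - 243 = (x - 3)^5

Eigenvalues and multiplicities (the geometric multiplicity of λ is n − rank(A − λI), which equals the number of Jordan blocks for λ):
  λ = 3: algebraic multiplicity = 5, geometric multiplicity = 3

Determining the block sizes for each eigenvalue:
  λ = 3: with am = 5 and gm = 3, the partition is not yet determined (e.g. several partitions of 5 into 3 parts exist). Let N = A − (3)·I. Computing rank(N^1) = 2, rank(N^2) = 1, rank(N^3) = 0; the number of blocks of size ≥ j is rank(N^{j−1}) − rank(N^j), giving [3, 1, 1]. So we have 1 block(s) of size 3, 2 block(s) of size 1 → block sizes [3, 1, 1]

Assembling the blocks gives a Jordan form
J =
  [3, 1, 0, 0, 0]
  [0, 3, 1, 0, 0]
  [0, 0, 3, 0, 0]
  [0, 0, 0, 3, 0]
  [0, 0, 0, 0, 3]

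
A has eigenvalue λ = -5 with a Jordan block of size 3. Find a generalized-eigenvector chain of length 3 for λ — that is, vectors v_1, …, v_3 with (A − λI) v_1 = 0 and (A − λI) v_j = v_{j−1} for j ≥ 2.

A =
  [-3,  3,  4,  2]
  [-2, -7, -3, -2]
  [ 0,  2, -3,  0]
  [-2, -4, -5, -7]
A Jordan chain for λ = -5 of length 3:
v_1 = (-6, 4, -4, 8)ᵀ
v_2 = (2, -2, 0, -2)ᵀ
v_3 = (1, 0, 0, 0)ᵀ

Let N = A − (-5)·I. We want v_3 with N^3 v_3 = 0 but N^2 v_3 ≠ 0; then v_{j-1} := N · v_j for j = 3, …, 2.

Pick v_3 = (1, 0, 0, 0)ᵀ.
Then v_2 = N · v_3 = (2, -2, 0, -2)ᵀ.
Then v_1 = N · v_2 = (-6, 4, -4, 8)ᵀ.

Sanity check: (A − (-5)·I) v_1 = (0, 0, 0, 0)ᵀ = 0. ✓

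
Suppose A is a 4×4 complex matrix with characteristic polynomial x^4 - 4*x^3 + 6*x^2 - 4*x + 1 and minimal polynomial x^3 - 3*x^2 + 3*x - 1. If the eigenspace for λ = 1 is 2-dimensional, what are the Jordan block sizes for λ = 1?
Block sizes for λ = 1: [3, 1]

Step 1 — from the characteristic polynomial, algebraic multiplicity of λ = 1 is 4. From dim ker(A − (1)·I) = 2, there are exactly 2 Jordan blocks for λ = 1.
Step 2 — from the minimal polynomial, the factor (x − 1)^3 tells us the largest block for λ = 1 has size 3.
Step 3 — with total size 4, 2 blocks, and largest block 3, the block sizes (in nonincreasing order) are [3, 1].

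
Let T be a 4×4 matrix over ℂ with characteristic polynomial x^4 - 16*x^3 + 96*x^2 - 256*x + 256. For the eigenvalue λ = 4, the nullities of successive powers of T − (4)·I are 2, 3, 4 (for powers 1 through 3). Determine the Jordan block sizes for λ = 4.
Block sizes for λ = 4: [3, 1]

From the dimensions of kernels of powers, the number of Jordan blocks of size at least j is d_j − d_{j−1} where d_j = dim ker(N^j) (with d_0 = 0). Computing the differences gives [2, 1, 1].
The number of blocks of size exactly k is (#blocks of size ≥ k) − (#blocks of size ≥ k + 1), so the partition is: 1 block(s) of size 1, 1 block(s) of size 3.
In nonincreasing order the block sizes are [3, 1].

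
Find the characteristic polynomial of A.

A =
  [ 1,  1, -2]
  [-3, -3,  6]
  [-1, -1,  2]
x^3

Expanding det(x·I − A) (e.g. by cofactor expansion or by noting that A is similar to its Jordan form J, which has the same characteristic polynomial as A) gives
  χ_A(x) = x^3
which factors as x^3. The eigenvalues (with algebraic multiplicities) are λ = 0 with multiplicity 3.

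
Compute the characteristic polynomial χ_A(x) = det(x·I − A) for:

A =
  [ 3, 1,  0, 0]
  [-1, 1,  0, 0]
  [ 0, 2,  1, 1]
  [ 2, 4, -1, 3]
x^4 - 8*x^3 + 24*x^2 - 32*x + 16

Expanding det(x·I − A) (e.g. by cofactor expansion or by noting that A is similar to its Jordan form J, which has the same characteristic polynomial as A) gives
  χ_A(x) = x^4 - 8*x^3 + 24*x^2 - 32*x + 16
which factors as (x - 2)^4. The eigenvalues (with algebraic multiplicities) are λ = 2 with multiplicity 4.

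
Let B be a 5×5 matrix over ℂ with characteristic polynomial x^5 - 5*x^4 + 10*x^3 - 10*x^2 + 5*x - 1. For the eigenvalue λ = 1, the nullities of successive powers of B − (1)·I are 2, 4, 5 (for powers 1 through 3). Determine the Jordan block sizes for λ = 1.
Block sizes for λ = 1: [3, 2]

From the dimensions of kernels of powers, the number of Jordan blocks of size at least j is d_j − d_{j−1} where d_j = dim ker(N^j) (with d_0 = 0). Computing the differences gives [2, 2, 1].
The number of blocks of size exactly k is (#blocks of size ≥ k) − (#blocks of size ≥ k + 1), so the partition is: 1 block(s) of size 2, 1 block(s) of size 3.
In nonincreasing order the block sizes are [3, 2].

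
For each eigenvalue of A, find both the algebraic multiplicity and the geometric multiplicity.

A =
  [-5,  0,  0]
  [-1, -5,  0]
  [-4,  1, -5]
λ = -5: alg = 3, geom = 1

Step 1 — factor the characteristic polynomial to read off the algebraic multiplicities:
  χ_A(x) = (x + 5)^3

Step 2 — compute geometric multiplicities via the rank-nullity identity g(λ) = n − rank(A − λI):
  rank(A − (-5)·I) = 2, so dim ker(A − (-5)·I) = n − 2 = 1

Summary:
  λ = -5: algebraic multiplicity = 3, geometric multiplicity = 1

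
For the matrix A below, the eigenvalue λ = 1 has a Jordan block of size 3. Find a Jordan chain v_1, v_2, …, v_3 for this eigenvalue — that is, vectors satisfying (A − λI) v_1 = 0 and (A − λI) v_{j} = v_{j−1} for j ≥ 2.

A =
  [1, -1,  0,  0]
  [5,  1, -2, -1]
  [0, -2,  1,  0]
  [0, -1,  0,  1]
A Jordan chain for λ = 1 of length 3:
v_1 = (-5, 0, -10, -5)ᵀ
v_2 = (0, 5, 0, 0)ᵀ
v_3 = (1, 0, 0, 0)ᵀ

Let N = A − (1)·I. We want v_3 with N^3 v_3 = 0 but N^2 v_3 ≠ 0; then v_{j-1} := N · v_j for j = 3, …, 2.

Pick v_3 = (1, 0, 0, 0)ᵀ.
Then v_2 = N · v_3 = (0, 5, 0, 0)ᵀ.
Then v_1 = N · v_2 = (-5, 0, -10, -5)ᵀ.

Sanity check: (A − (1)·I) v_1 = (0, 0, 0, 0)ᵀ = 0. ✓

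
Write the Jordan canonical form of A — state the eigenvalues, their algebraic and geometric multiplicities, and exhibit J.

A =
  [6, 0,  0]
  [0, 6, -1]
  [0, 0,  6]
J_2(6) ⊕ J_1(6)

The characteristic polynomial is
  det(x·I − A) = x^3 - 18*x^2 + 108*x - 216 = (x - 6)^3

Eigenvalues and multiplicities (the geometric multiplicity of λ is n − rank(A − λI), which equals the number of Jordan blocks for λ):
  λ = 6: algebraic multiplicity = 3, geometric multiplicity = 2

Determining the block sizes for each eigenvalue:
  λ = 6: 2 blocks summing to 3 forces exactly one block of size 2 and the rest size 1 → block sizes [2, 1]

Assembling the blocks gives a Jordan form
J =
  [6, 1, 0]
  [0, 6, 0]
  [0, 0, 6]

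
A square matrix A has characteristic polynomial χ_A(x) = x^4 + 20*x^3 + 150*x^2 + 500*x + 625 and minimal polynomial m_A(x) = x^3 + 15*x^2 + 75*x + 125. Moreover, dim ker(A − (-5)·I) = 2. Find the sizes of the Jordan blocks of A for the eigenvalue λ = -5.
Block sizes for λ = -5: [3, 1]

Step 1 — from the characteristic polynomial, algebraic multiplicity of λ = -5 is 4. From dim ker(A − (-5)·I) = 2, there are exactly 2 Jordan blocks for λ = -5.
Step 2 — from the minimal polynomial, the factor (x + 5)^3 tells us the largest block for λ = -5 has size 3.
Step 3 — with total size 4, 2 blocks, and largest block 3, the block sizes (in nonincreasing order) are [3, 1].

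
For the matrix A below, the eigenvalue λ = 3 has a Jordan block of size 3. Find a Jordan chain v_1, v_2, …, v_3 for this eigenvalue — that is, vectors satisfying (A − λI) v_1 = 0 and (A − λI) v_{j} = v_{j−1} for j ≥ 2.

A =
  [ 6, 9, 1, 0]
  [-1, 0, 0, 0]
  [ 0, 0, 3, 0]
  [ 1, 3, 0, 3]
A Jordan chain for λ = 3 of length 3:
v_1 = (3, -1, 0, 1)ᵀ
v_2 = (1, 0, 0, 0)ᵀ
v_3 = (0, 0, 1, 0)ᵀ

Let N = A − (3)·I. We want v_3 with N^3 v_3 = 0 but N^2 v_3 ≠ 0; then v_{j-1} := N · v_j for j = 3, …, 2.

Pick v_3 = (0, 0, 1, 0)ᵀ.
Then v_2 = N · v_3 = (1, 0, 0, 0)ᵀ.
Then v_1 = N · v_2 = (3, -1, 0, 1)ᵀ.

Sanity check: (A − (3)·I) v_1 = (0, 0, 0, 0)ᵀ = 0. ✓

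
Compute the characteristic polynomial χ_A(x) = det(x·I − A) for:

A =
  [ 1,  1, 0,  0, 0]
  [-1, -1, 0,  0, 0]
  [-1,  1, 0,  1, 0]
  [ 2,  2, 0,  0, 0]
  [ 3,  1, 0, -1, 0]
x^5

Expanding det(x·I − A) (e.g. by cofactor expansion or by noting that A is similar to its Jordan form J, which has the same characteristic polynomial as A) gives
  χ_A(x) = x^5
which factors as x^5. The eigenvalues (with algebraic multiplicities) are λ = 0 with multiplicity 5.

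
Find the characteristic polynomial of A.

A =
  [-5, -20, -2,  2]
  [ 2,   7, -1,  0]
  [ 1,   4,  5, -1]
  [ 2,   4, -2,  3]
x^4 - 10*x^3 + 36*x^2 - 54*x + 27

Expanding det(x·I − A) (e.g. by cofactor expansion or by noting that A is similar to its Jordan form J, which has the same characteristic polynomial as A) gives
  χ_A(x) = x^4 - 10*x^3 + 36*x^2 - 54*x + 27
which factors as (x - 3)^3*(x - 1). The eigenvalues (with algebraic multiplicities) are λ = 1 with multiplicity 1, λ = 3 with multiplicity 3.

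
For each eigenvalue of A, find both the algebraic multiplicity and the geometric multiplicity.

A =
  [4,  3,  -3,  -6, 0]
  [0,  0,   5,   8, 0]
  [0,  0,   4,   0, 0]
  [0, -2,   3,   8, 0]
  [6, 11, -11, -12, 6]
λ = 4: alg = 4, geom = 2; λ = 6: alg = 1, geom = 1

Step 1 — factor the characteristic polynomial to read off the algebraic multiplicities:
  χ_A(x) = (x - 6)*(x - 4)^4

Step 2 — compute geometric multiplicities via the rank-nullity identity g(λ) = n − rank(A − λI):
  rank(A − (4)·I) = 3, so dim ker(A − (4)·I) = n − 3 = 2
  rank(A − (6)·I) = 4, so dim ker(A − (6)·I) = n − 4 = 1

Summary:
  λ = 4: algebraic multiplicity = 4, geometric multiplicity = 2
  λ = 6: algebraic multiplicity = 1, geometric multiplicity = 1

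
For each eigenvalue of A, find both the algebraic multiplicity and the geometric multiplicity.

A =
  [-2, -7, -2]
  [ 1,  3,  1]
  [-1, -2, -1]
λ = 0: alg = 3, geom = 1

Step 1 — factor the characteristic polynomial to read off the algebraic multiplicities:
  χ_A(x) = x^3

Step 2 — compute geometric multiplicities via the rank-nullity identity g(λ) = n − rank(A − λI):
  rank(A − (0)·I) = 2, so dim ker(A − (0)·I) = n − 2 = 1

Summary:
  λ = 0: algebraic multiplicity = 3, geometric multiplicity = 1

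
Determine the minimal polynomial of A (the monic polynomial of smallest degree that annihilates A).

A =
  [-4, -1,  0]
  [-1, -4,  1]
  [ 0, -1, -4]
x^3 + 12*x^2 + 48*x + 64

The characteristic polynomial is χ_A(x) = (x + 4)^3, so the eigenvalues are known. The minimal polynomial is
  m_A(x) = Π_λ (x − λ)^{k_λ}
where k_λ is the size of the *largest* Jordan block for λ (equivalently, the smallest k with (A − λI)^k v = 0 for every generalised eigenvector v of λ).

  λ = -4: largest Jordan block has size 3, contributing (x + 4)^3

So m_A(x) = (x + 4)^3 = x^3 + 12*x^2 + 48*x + 64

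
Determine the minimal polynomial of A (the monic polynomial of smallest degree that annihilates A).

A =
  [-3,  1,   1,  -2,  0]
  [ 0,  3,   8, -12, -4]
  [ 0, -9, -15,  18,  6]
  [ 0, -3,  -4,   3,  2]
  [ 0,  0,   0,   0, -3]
x^3 + 9*x^2 + 27*x + 27

The characteristic polynomial is χ_A(x) = (x + 3)^5, so the eigenvalues are known. The minimal polynomial is
  m_A(x) = Π_λ (x − λ)^{k_λ}
where k_λ is the size of the *largest* Jordan block for λ (equivalently, the smallest k with (A − λI)^k v = 0 for every generalised eigenvector v of λ).

  λ = -3: largest Jordan block has size 3, contributing (x + 3)^3

So m_A(x) = (x + 3)^3 = x^3 + 9*x^2 + 27*x + 27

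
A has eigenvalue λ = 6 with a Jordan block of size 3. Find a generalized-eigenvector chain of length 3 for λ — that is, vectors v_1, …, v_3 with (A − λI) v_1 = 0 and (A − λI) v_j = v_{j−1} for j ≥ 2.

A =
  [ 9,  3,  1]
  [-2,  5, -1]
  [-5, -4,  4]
A Jordan chain for λ = 6 of length 3:
v_1 = (-2, 1, 3)ᵀ
v_2 = (3, -2, -5)ᵀ
v_3 = (1, 0, 0)ᵀ

Let N = A − (6)·I. We want v_3 with N^3 v_3 = 0 but N^2 v_3 ≠ 0; then v_{j-1} := N · v_j for j = 3, …, 2.

Pick v_3 = (1, 0, 0)ᵀ.
Then v_2 = N · v_3 = (3, -2, -5)ᵀ.
Then v_1 = N · v_2 = (-2, 1, 3)ᵀ.

Sanity check: (A − (6)·I) v_1 = (0, 0, 0)ᵀ = 0. ✓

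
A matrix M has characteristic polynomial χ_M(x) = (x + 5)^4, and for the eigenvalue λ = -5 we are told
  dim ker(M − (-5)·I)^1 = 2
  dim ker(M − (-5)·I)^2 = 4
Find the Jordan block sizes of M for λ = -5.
Block sizes for λ = -5: [2, 2]

From the dimensions of kernels of powers, the number of Jordan blocks of size at least j is d_j − d_{j−1} where d_j = dim ker(N^j) (with d_0 = 0). Computing the differences gives [2, 2].
The number of blocks of size exactly k is (#blocks of size ≥ k) − (#blocks of size ≥ k + 1), so the partition is: 2 block(s) of size 2.
In nonincreasing order the block sizes are [2, 2].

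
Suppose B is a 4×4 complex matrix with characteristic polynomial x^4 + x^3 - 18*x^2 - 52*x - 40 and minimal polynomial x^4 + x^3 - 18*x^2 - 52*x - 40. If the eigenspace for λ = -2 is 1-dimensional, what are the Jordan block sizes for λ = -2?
Block sizes for λ = -2: [3]

Step 1 — from the characteristic polynomial, algebraic multiplicity of λ = -2 is 3. From dim ker(B − (-2)·I) = 1, there are exactly 1 Jordan blocks for λ = -2.
Step 2 — from the minimal polynomial, the factor (x + 2)^3 tells us the largest block for λ = -2 has size 3.
Step 3 — with total size 3, 1 blocks, and largest block 3, the block sizes (in nonincreasing order) are [3].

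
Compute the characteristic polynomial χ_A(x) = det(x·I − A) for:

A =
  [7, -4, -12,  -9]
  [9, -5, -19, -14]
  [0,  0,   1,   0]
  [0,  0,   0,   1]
x^4 - 4*x^3 + 6*x^2 - 4*x + 1

Expanding det(x·I − A) (e.g. by cofactor expansion or by noting that A is similar to its Jordan form J, which has the same characteristic polynomial as A) gives
  χ_A(x) = x^4 - 4*x^3 + 6*x^2 - 4*x + 1
which factors as (x - 1)^4. The eigenvalues (with algebraic multiplicities) are λ = 1 with multiplicity 4.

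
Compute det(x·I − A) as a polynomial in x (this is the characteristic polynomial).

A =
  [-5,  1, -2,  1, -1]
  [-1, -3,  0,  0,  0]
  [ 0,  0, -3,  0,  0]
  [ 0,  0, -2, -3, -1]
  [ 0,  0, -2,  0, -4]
x^5 + 18*x^4 + 129*x^3 + 460*x^2 + 816*x + 576

Expanding det(x·I − A) (e.g. by cofactor expansion or by noting that A is similar to its Jordan form J, which has the same characteristic polynomial as A) gives
  χ_A(x) = x^5 + 18*x^4 + 129*x^3 + 460*x^2 + 816*x + 576
which factors as (x + 3)^2*(x + 4)^3. The eigenvalues (with algebraic multiplicities) are λ = -4 with multiplicity 3, λ = -3 with multiplicity 2.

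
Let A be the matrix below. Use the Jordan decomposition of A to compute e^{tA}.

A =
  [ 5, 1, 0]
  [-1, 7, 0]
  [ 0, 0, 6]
e^{tA} =
  [-t*exp(6*t) + exp(6*t), t*exp(6*t), 0]
  [-t*exp(6*t), t*exp(6*t) + exp(6*t), 0]
  [0, 0, exp(6*t)]

Strategy: write A = P · J · P⁻¹ where J is a Jordan canonical form, so e^{tA} = P · e^{tJ} · P⁻¹, and e^{tJ} can be computed block-by-block.

A has Jordan form
J =
  [6, 1, 0]
  [0, 6, 0]
  [0, 0, 6]
(up to reordering of blocks).

Per-block formulas:
  For a 1×1 block at λ = 6: exp(t · [6]) = [e^(6t)].
  For a 2×2 Jordan block J_2(6): exp(t · J_2(6)) = e^(6t)·(I + t·N), where N is the 2×2 nilpotent shift.

After assembling e^{tJ} and conjugating by P, we get:

e^{tA} =
  [-t*exp(6*t) + exp(6*t), t*exp(6*t), 0]
  [-t*exp(6*t), t*exp(6*t) + exp(6*t), 0]
  [0, 0, exp(6*t)]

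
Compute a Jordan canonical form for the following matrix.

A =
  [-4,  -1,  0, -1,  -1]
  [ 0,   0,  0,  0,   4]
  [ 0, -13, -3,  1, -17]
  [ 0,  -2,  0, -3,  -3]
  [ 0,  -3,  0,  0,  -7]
J_2(-4) ⊕ J_3(-3)

The characteristic polynomial is
  det(x·I − A) = x^5 + 17*x^4 + 115*x^3 + 387*x^2 + 648*x + 432 = (x + 3)^3*(x + 4)^2

Eigenvalues and multiplicities (the geometric multiplicity of λ is n − rank(A − λI), which equals the number of Jordan blocks for λ):
  λ = -4: algebraic multiplicity = 2, geometric multiplicity = 1
  λ = -3: algebraic multiplicity = 3, geometric multiplicity = 1

Determining the block sizes for each eigenvalue:
  λ = -4: one block (gm = 1), so the single block has size am = 2 → block sizes [2]
  λ = -3: one block (gm = 1), so the single block has size am = 3 → block sizes [3]

Assembling the blocks gives a Jordan form
J =
  [-4,  1,  0,  0,  0]
  [ 0, -4,  0,  0,  0]
  [ 0,  0, -3,  1,  0]
  [ 0,  0,  0, -3,  1]
  [ 0,  0,  0,  0, -3]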